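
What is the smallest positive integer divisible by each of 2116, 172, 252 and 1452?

lcm(2116, 172) = 2116·172/gcd = 363952/4 = 90988
lcm(90988, 252) = 90988·252/gcd = 22928976/4 = 5732244
lcm(5732244, 1452) = 5732244·1452/gcd = 8323218288/12 = 693601524

693601524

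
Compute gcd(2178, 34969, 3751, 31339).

121

gcd(2178, 34969): 34969 = 16·2178 + 121; 2178 = 18·121 + 0 → 121
gcd(121, 3751): 3751 = 31·121 + 0 → 121
gcd(121, 31339): 31339 = 259·121 + 0 → 121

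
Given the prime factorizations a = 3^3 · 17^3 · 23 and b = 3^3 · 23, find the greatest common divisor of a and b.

min exponent per shared prime: 3^3 · 23 = 621

621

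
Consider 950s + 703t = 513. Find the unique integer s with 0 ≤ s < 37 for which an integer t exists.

Euclid: 950 = 1·703 + 247; 703 = 2·247 + 209; 247 = 1·209 + 38; 209 = 5·38 + 19; 38 = 2·19 + 0 → gcd = 19; 513 = 19·27.
Back-substitution yields 950·(-17) + 703·(23) = 19, so one solution is s = -17·27 = -459, t = 23·27 = 621.
Solutions in s differ by 703/19 = 37; the one in [0, 37) is -459 mod 37 = 22.

22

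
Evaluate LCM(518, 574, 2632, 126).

35934696

518 = 2 · 7 · 37; 574 = 2 · 7 · 41; 2632 = 2³ · 7 · 47; 126 = 2 · 3² · 7
lcm takes max exponent of each prime: 2³ · 3² · 7 · 37 · 41 · 47 = 35934696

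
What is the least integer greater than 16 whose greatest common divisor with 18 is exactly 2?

20

gcd(k, 18) = 2 forces 2 | k; write k = 2s. Then gcd(2s, 2·9) = 2·gcd(s, 9), so need gcd(s, 9) = 1.
2s > 16 gives s ≥ 9. The least s ≥ 9 coprime to 9 is 10, so k = 2·10 = 20.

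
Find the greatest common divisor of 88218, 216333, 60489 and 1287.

gcd(88218, 216333): 216333 = 2·88218 + 39897; 88218 = 2·39897 + 8424; 39897 = 4·8424 + 6201; 8424 = 1·6201 + 2223; 6201 = 2·2223 + 1755; 2223 = 1·1755 + 468; 1755 = 3·468 + 351; 468 = 1·351 + 117; 351 = 3·117 + 0 → 117
gcd(117, 60489): 60489 = 517·117 + 0 → 117
gcd(117, 1287): 1287 = 11·117 + 0 → 117

117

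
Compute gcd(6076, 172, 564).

4

6076 = 2² · 7² · 31; 172 = 2² · 43; 564 = 2² · 3 · 47
gcd takes min exponent of each prime: 2² = 4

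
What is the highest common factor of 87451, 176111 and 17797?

13

87451 = 7 · 13 · 31²; 176111 = 13 · 19 · 23 · 31; 17797 = 13 · 37²
gcd takes min exponent of each prime: 13 = 13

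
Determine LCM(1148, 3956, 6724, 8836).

1148 = 2² · 7 · 41; 3956 = 2² · 23 · 43; 6724 = 2² · 41²; 8836 = 2² · 47²
lcm takes max exponent of each prime: 2² · 7 · 23 · 41² · 43 · 47² = 102829506668

102829506668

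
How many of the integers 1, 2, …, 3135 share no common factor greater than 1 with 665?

2037

Prime factors of 665: 5, 7, 19. Count integers ≤ 3135 divisible by none of them.
By inclusion–exclusion: 3135 − ⌊3135/5⌋ − ⌊3135/7⌋ − ⌊3135/19⌋ + ⌊3135/35⌋ + ⌊3135/95⌋ + ⌊3135/133⌋ − ⌊3135/665⌋ = 2037.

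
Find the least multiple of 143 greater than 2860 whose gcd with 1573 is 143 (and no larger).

gcd(a, 1573) = 143 forces 143 | a; write a = 143s. Then gcd(143s, 143·11) = 143·gcd(s, 11), so need gcd(s, 11) = 1.
143s > 2860 gives s ≥ 21. The least s ≥ 21 coprime to 11 is 21, so a = 143·21 = 3003.

3003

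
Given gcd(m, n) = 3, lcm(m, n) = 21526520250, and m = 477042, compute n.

135375

Using mn = gcd(m,n)·lcm(m,n) = 3·21526520250 = 64579560750, we get n = 64579560750/477042 = 135375.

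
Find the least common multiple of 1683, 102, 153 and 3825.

84150

lcm(1683, 102) = 1683·102/gcd = 171666/51 = 3366
lcm(3366, 153) = 3366·153/gcd = 514998/153 = 3366
lcm(3366, 3825) = 3366·3825/gcd = 12874950/153 = 84150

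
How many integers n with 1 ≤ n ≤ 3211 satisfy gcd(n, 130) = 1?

Prime factors of 130: 2, 5, 13. Count integers ≤ 3211 divisible by none of them.
By inclusion–exclusion: 3211 − ⌊3211/2⌋ − ⌊3211/5⌋ − ⌊3211/13⌋ + ⌊3211/10⌋ + ⌊3211/26⌋ + ⌊3211/65⌋ − ⌊3211/130⌋ = 1186.

1186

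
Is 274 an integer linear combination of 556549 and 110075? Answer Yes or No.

No

gcd(556549, 110075): 556549 = 5·110075 + 6174; 110075 = 17·6174 + 5117; 6174 = 1·5117 + 1057; 5117 = 4·1057 + 889; 1057 = 1·889 + 168; 889 = 5·168 + 49; 168 = 3·49 + 21; 49 = 2·21 + 7; 21 = 3·7 + 0 → 7
7 does not divide 274, so a solution does not exist.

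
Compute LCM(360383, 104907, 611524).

276813065364

360383 = 17² · 29 · 43; 104907 = 3 · 11² · 17²; 611524 = 2² · 17² · 23²
lcm takes max exponent of each prime: 2² · 3 · 11² · 17² · 23² · 29 · 43 = 276813065364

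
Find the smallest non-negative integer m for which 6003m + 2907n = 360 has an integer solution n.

gcd(6003, 2907) = 9 (Euclid: 6003 = 2·2907 + 189; 2907 = 15·189 + 72; 189 = 2·72 + 45; 72 = 1·45 + 27; 45 = 1·27 + 18; 27 = 1·18 + 9; 18 = 2·9 + 0), and 9 | 360.
Extended Euclid: 6003·(-123) + 2907·(254) = 9. Scale by 40: m₀ = -4920.
General solution m = m₀ + 323t; reducing mod 323 gives m = 248 (and n = -512).

248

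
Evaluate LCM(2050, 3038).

3113950

gcd first: 3038 = 1·2050 + 988; 2050 = 2·988 + 74; 988 = 13·74 + 26; 74 = 2·26 + 22; 26 = 1·22 + 4; 22 = 5·4 + 2; 4 = 2·2 + 0 → gcd = 2
lcm = 2050·3038/gcd = 6227900/2 = 3113950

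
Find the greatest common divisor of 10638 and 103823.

1

10638 = 2 · 3³ · 197
103823 = 47³
Common: 1 = 1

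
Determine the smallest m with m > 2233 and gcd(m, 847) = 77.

2310

gcd(m, 847) = 77 forces 77 | m; write m = 77s. Then gcd(77s, 77·11) = 77·gcd(s, 11), so need gcd(s, 11) = 1.
77s > 2233 gives s ≥ 30. The least s ≥ 30 coprime to 11 is 30, so m = 77·30 = 2310.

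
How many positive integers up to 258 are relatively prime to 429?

429 = 3·11·13. Inclusion–exclusion on these primes:
258 − ⌊258/3⌋ − ⌊258/11⌋ − ⌊258/13⌋ + ⌊258/33⌋ + ⌊258/39⌋ + ⌊258/143⌋ − ⌊258/429⌋ = 144

144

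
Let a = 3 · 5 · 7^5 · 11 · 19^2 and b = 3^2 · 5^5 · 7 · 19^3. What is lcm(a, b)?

max exponent per prime: 3^2 · 5^5 · 7^5 · 11 · 19^3 = 35664506521875

35664506521875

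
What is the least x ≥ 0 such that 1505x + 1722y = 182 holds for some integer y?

142

gcd(1505, 1722) = 7 (Euclid: 1722 = 1·1505 + 217; 1505 = 6·217 + 203; 217 = 1·203 + 14; 203 = 14·14 + 7; 14 = 2·7 + 0), and 7 | 182.
Extended Euclid: 1505·(119) + 1722·(-104) = 7. Scale by 26: x₀ = 3094.
General solution x = x₀ + 246t; reducing mod 246 gives x = 142 (and y = -124).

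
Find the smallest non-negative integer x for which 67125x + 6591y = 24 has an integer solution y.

1226

Reduce mod 6591: 67125x ≡ 24 (mod 6591). With g = gcd(67125, 6591) = 3 dividing 24, divide through: 22375x ≡ 8 (mod 2197).
Since gcd(22375, 2197) = 1, x ≡ 8·(22375)⁻¹ ≡ 1226 (mod 2197). Smallest non-negative: 1226.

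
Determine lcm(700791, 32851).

252985551

700791 = 3 · 7 · 13 · 17 · 151; 32851 = 7 · 13 · 19²
max exponents: 3 · 7 · 13 · 17 · 19² · 151 = 252985551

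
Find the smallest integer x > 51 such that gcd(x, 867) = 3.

54

Multiples of 3 above 51: 3·18, 3·19, … . Need the cofactor coprime to 867/3 = 289.
Checking s = 18, 19, … the first with gcd(s, 289) = 1 is s = 18, giving 54.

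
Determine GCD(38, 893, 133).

19

38 = 2 · 19; 893 = 19 · 47; 133 = 7 · 19
gcd takes min exponent of each prime: 19 = 19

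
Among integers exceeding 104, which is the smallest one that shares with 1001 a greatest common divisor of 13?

1001 = 13·77. Any k with gcd(k, 1001) = 13 is a multiple of 13, say 13s, with s coprime to 77.
Need s > 104/13, so s ≥ 9. First s ≥ 9 with gcd(s, 77) = 1 is s = 9. Thus k = 13·9 = 117.

117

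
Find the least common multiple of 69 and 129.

69 = 3 · 23; 129 = 3 · 43
max exponents: 3 · 23 · 43 = 2967

2967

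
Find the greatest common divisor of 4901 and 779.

1

Euclid: 4901 = 6·779 + 227; 779 = 3·227 + 98; 227 = 2·98 + 31; 98 = 3·31 + 5; 31 = 6·5 + 1; 5 = 5·1 + 0. Last nonzero remainder: 1.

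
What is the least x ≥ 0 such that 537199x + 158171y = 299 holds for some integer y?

11569

Reduce mod 158171: 537199x ≡ 299 (mod 158171). With g = gcd(537199, 158171) = 13 dividing 299, divide through: 41323x ≡ 23 (mod 12167).
Since gcd(41323, 12167) = 1, x ≡ 23·(41323)⁻¹ ≡ 11569 (mod 12167). Smallest non-negative: 11569.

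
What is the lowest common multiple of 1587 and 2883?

1587 = 3 · 23²; 2883 = 3 · 31²
max exponents: 3 · 23² · 31² = 1525107

1525107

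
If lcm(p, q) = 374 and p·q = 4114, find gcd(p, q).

gcd·lcm = product, so gcd = 4114/374 = 11.

11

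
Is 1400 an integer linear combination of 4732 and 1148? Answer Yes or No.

gcd(4732, 1148): 4732 = 4·1148 + 140; 1148 = 8·140 + 28; 140 = 5·28 + 0 → 28
28 divides 1400, so a solution exists.

Yes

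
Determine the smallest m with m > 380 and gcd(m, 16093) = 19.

437

Multiples of 19 above 380: 19·21, 19·22, … . Need the cofactor coprime to 16093/19 = 847.
Checking s = 21, 22, … the first with gcd(s, 847) = 1 is s = 23, giving 437.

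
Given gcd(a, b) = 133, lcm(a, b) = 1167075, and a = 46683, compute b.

3325

Using ab = gcd(a,b)·lcm(a,b) = 133·1167075 = 155220975, we get b = 155220975/46683 = 3325.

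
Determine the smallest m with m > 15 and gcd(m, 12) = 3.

21

12 = 3·4. Any m with gcd(m, 12) = 3 is a multiple of 3, say 3s, with s coprime to 4.
Need s > 15/3, so s ≥ 6. First s ≥ 6 with gcd(s, 4) = 1 is s = 7. Thus m = 3·7 = 21.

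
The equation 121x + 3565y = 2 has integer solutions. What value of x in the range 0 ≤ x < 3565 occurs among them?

3182

Reduce mod 3565: 121x ≡ 2 (mod 3565). With g = gcd(121, 3565) = 1 dividing 2, divide through: 121x ≡ 2 (mod 3565).
Since gcd(121, 3565) = 1, x ≡ 2·(121)⁻¹ ≡ 3182 (mod 3565). Smallest non-negative: 3182.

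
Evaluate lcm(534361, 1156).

gcd first: 534361 = 462·1156 + 289; 1156 = 4·289 + 0 → gcd = 289
lcm = 534361·1156/gcd = 617721316/289 = 2137444

2137444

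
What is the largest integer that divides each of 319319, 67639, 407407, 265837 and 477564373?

1573

gcd(319319, 67639): 319319 = 4·67639 + 48763; 67639 = 1·48763 + 18876; 48763 = 2·18876 + 11011; 18876 = 1·11011 + 7865; 11011 = 1·7865 + 3146; 7865 = 2·3146 + 1573; 3146 = 2·1573 + 0 → 1573
gcd(1573, 407407): 407407 = 259·1573 + 0 → 1573
gcd(1573, 265837): 265837 = 169·1573 + 0 → 1573
gcd(1573, 477564373): 477564373 = 303601·1573 + 0 → 1573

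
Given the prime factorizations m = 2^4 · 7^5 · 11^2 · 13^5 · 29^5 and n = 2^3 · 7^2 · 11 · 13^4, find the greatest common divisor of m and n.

123155032

min exponent per shared prime: 2^3 · 7^2 · 11 · 13^4 = 123155032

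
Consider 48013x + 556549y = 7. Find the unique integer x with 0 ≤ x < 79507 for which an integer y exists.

gcd(48013, 556549) = 7 (Euclid: 556549 = 11·48013 + 28406; 48013 = 1·28406 + 19607; 28406 = 1·19607 + 8799; 19607 = 2·8799 + 2009; 8799 = 4·2009 + 763; 2009 = 2·763 + 483; 763 = 1·483 + 280; 483 = 1·280 + 203; 280 = 1·203 + 77; 203 = 2·77 + 49; 77 = 1·49 + 28; 49 = 1·28 + 21; 28 = 1·21 + 7; 21 = 3·7 + 0), and 7 | 7.
Extended Euclid: 48013·(-21885) + 556549·(1888) = 7. Scale by 1: x₀ = -21885.
General solution x = x₀ + 79507t; reducing mod 79507 gives x = 57622 (and y = -4971).

57622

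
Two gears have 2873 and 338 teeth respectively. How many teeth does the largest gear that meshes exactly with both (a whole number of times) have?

2873 = 13² · 17
338 = 2 · 13²
Common: 13² = 169

169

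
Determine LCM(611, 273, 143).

141141

611 = 13 · 47; 273 = 3 · 7 · 13; 143 = 11 · 13
lcm takes max exponent of each prime: 3 · 7 · 11 · 13 · 47 = 141141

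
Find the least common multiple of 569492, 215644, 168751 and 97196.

lcm(569492, 215644) = 569492·215644/gcd = 122807532848/44 = 2791080292
lcm(2791080292, 168751) = 2791080292·168751/gcd = 470997590355292/319 = 1476481474468
lcm(1476481474468, 97196) = 1476481474468·97196/gcd = 143508093392391728/44 = 3261547577099812

3261547577099812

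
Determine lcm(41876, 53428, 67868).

72822364

41876 = 2² · 19² · 29; 53428 = 2² · 19² · 37; 67868 = 2² · 19² · 47
lcm takes max exponent of each prime: 2² · 19² · 29 · 37 · 47 = 72822364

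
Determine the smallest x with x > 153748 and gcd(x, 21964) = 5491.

Multiples of 5491 above 153748: 5491·29, 5491·30, … . Need the cofactor coprime to 21964/5491 = 4.
Checking s = 29, 30, … the first with gcd(s, 4) = 1 is s = 29, giving 159239.

159239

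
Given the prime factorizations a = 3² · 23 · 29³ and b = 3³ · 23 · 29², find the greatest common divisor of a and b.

min exponent per shared prime: 3² · 23 · 29² = 174087

174087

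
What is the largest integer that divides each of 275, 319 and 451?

gcd(275, 319): 319 = 1·275 + 44; 275 = 6·44 + 11; 44 = 4·11 + 0 → 11
gcd(11, 451): 451 = 41·11 + 0 → 11

11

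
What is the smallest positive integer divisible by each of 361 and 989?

361 = 19²; 989 = 23 · 43
max exponents: 19² · 23 · 43 = 357029

357029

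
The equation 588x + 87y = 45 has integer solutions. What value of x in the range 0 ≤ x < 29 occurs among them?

2

Reduce mod 87: 588x ≡ 45 (mod 87). With g = gcd(588, 87) = 3 dividing 45, divide through: 196x ≡ 15 (mod 29).
Since gcd(196, 29) = 1, x ≡ 15·(196)⁻¹ ≡ 2 (mod 29). Smallest non-negative: 2.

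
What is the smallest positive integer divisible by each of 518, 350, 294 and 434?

518 = 2 · 7 · 37; 350 = 2 · 5² · 7; 294 = 2 · 3 · 7²; 434 = 2 · 7 · 31
lcm takes max exponent of each prime: 2 · 3 · 5² · 7² · 31 · 37 = 8430450

8430450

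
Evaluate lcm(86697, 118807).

3207789

gcd first: 118807 = 1·86697 + 32110; 86697 = 2·32110 + 22477; 32110 = 1·22477 + 9633; 22477 = 2·9633 + 3211; 9633 = 3·3211 + 0 → gcd = 3211
lcm = 86697·118807/gcd = 10300210479/3211 = 3207789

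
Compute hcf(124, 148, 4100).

124 = 2² · 31; 148 = 2² · 37; 4100 = 2² · 5² · 41
gcd takes min exponent of each prime: 2² = 4

4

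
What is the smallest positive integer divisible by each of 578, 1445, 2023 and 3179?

222530

578 = 2 · 17²; 1445 = 5 · 17²; 2023 = 7 · 17²; 3179 = 11 · 17²
lcm takes max exponent of each prime: 2 · 5 · 7 · 11 · 17² = 222530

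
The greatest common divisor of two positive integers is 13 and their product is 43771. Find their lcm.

For any two positive integers, gcd × lcm equals their product. Hence lcm = 43771 / 13 = 3367.

3367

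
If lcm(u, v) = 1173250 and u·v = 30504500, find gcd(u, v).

gcd·lcm = product, so gcd = 30504500/1173250 = 26.

26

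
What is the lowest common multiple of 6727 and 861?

827421

6727 = 7 · 31²; 861 = 3 · 7 · 41
max exponents: 3 · 7 · 31² · 41 = 827421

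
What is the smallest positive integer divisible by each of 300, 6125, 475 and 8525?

300 = 2² · 3 · 5²; 6125 = 5³ · 7²; 475 = 5² · 19; 8525 = 5² · 11 · 31
lcm takes max exponent of each prime: 2² · 3 · 5³ · 7² · 11 · 19 · 31 = 476206500

476206500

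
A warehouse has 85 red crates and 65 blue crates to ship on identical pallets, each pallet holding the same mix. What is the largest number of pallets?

5

Euclid: 85 = 1·65 + 20; 65 = 3·20 + 5; 20 = 4·5 + 0. Last nonzero remainder: 5.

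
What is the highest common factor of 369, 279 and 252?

gcd(369, 279): 369 = 1·279 + 90; 279 = 3·90 + 9; 90 = 10·9 + 0 → 9
gcd(9, 252): 252 = 28·9 + 0 → 9

9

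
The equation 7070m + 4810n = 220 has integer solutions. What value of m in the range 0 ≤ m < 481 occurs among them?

98

Reduce mod 4810: 7070m ≡ 220 (mod 4810). With g = gcd(7070, 4810) = 10 dividing 220, divide through: 707m ≡ 22 (mod 481).
Since gcd(707, 481) = 1, m ≡ 22·(707)⁻¹ ≡ 98 (mod 481). Smallest non-negative: 98.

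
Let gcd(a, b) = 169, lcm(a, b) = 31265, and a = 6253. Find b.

Using ab = gcd(a,b)·lcm(a,b) = 169·31265 = 5283785, we get b = 5283785/6253 = 845.

845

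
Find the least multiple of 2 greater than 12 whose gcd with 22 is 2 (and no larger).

gcd(x, 22) = 2 forces 2 | x; write x = 2s. Then gcd(2s, 2·11) = 2·gcd(s, 11), so need gcd(s, 11) = 1.
2s > 12 gives s ≥ 7. The least s ≥ 7 coprime to 11 is 7, so x = 2·7 = 14.

14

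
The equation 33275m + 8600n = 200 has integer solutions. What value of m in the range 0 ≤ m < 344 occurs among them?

Reduce mod 8600: 33275m ≡ 200 (mod 8600). With g = gcd(33275, 8600) = 25 dividing 200, divide through: 1331m ≡ 8 (mod 344).
Since gcd(1331, 344) = 1, m ≡ 8·(1331)⁻¹ ≡ 168 (mod 344). Smallest non-negative: 168.

168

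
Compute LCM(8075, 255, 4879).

6952575

8075 = 5² · 17 · 19; 255 = 3 · 5 · 17; 4879 = 7 · 17 · 41
lcm takes max exponent of each prime: 3 · 5² · 7 · 17 · 19 · 41 = 6952575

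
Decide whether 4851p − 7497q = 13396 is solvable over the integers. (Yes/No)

No

By Bézout, 4851p − 7497q = 13396 has integer solutions iff gcd(4851, 7497) | 13396.
Euclid: 7497 = 1·4851 + 2646; 4851 = 1·2646 + 2205; 2646 = 1·2205 + 441; 2205 = 5·441 + 0. gcd = 441; 13396 mod 441 = 166. No.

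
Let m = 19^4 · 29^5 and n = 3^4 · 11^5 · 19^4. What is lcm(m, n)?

34870071507356101599

max exponent per prime: 3^4 · 11^5 · 19^4 · 29^5 = 34870071507356101599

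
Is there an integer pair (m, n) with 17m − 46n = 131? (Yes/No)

gcd(17, 46): 46 = 2·17 + 12; 17 = 1·12 + 5; 12 = 2·5 + 2; 5 = 2·2 + 1; 2 = 2·1 + 0 → 1
1 divides 131, so a solution exists.

Yes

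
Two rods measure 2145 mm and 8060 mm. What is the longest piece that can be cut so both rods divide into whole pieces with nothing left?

Euclid: 8060 = 3·2145 + 1625; 2145 = 1·1625 + 520; 1625 = 3·520 + 65; 520 = 8·65 + 0. Last nonzero remainder: 65.

65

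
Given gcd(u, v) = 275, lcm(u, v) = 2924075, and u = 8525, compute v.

u·v = gcd·lcm = 275·2924075 = 804120625, so v = 804120625/8525 = 94325.

94325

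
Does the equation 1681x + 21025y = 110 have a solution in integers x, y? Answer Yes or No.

Yes

By Bézout, 1681x + 21025y = 110 has integer solutions iff gcd(1681, 21025) | 110.
Euclid: 21025 = 12·1681 + 853; 1681 = 1·853 + 828; 853 = 1·828 + 25; 828 = 33·25 + 3; 25 = 8·3 + 1; 3 = 3·1 + 0. gcd = 1; 110 mod 1 = 0. Yes.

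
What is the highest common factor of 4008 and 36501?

4008 = 2³ · 3 · 167
36501 = 3 · 23³
Common: 3 = 3

3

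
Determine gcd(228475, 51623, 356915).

247

gcd(228475, 51623): 228475 = 4·51623 + 21983; 51623 = 2·21983 + 7657; 21983 = 2·7657 + 6669; 7657 = 1·6669 + 988; 6669 = 6·988 + 741; 988 = 1·741 + 247; 741 = 3·247 + 0 → 247
gcd(247, 356915): 356915 = 1445·247 + 0 → 247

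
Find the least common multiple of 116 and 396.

116 = 2² · 29; 396 = 2² · 3² · 11
max exponents: 2² · 3² · 11 · 29 = 11484

11484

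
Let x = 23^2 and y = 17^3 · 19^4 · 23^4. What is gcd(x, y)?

min exponent per shared prime: 23^2 = 529

529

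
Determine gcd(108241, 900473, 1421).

49

gcd(108241, 900473): 900473 = 8·108241 + 34545; 108241 = 3·34545 + 4606; 34545 = 7·4606 + 2303; 4606 = 2·2303 + 0 → 2303
gcd(2303, 1421): 2303 = 1·1421 + 882; 1421 = 1·882 + 539; 882 = 1·539 + 343; 539 = 1·343 + 196; 343 = 1·196 + 147; 196 = 1·147 + 49; 147 = 3·49 + 0 → 49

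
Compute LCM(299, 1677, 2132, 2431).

1182895428

lcm(299, 1677) = 299·1677/gcd = 501423/13 = 38571
lcm(38571, 2132) = 38571·2132/gcd = 82233372/13 = 6325644
lcm(6325644, 2431) = 6325644·2431/gcd = 15377640564/13 = 1182895428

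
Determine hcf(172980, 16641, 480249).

gcd(172980, 16641): 172980 = 10·16641 + 6570; 16641 = 2·6570 + 3501; 6570 = 1·3501 + 3069; 3501 = 1·3069 + 432; 3069 = 7·432 + 45; 432 = 9·45 + 27; 45 = 1·27 + 18; 27 = 1·18 + 9; 18 = 2·9 + 0 → 9
gcd(9, 480249): 480249 = 53361·9 + 0 → 9

9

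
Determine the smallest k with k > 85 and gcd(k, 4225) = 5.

90

gcd(k, 4225) = 5 forces 5 | k; write k = 5s. Then gcd(5s, 5·845) = 5·gcd(s, 845), so need gcd(s, 845) = 1.
5s > 85 gives s ≥ 18. The least s ≥ 18 coprime to 845 is 18, so k = 5·18 = 90.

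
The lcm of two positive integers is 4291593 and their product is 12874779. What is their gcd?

3

gcd·lcm = product, so gcd = 12874779/4291593 = 3.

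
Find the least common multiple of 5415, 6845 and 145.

5415 = 3 · 5 · 19²; 6845 = 5 · 37²; 145 = 5 · 29
lcm takes max exponent of each prime: 3 · 5 · 19² · 29 · 37² = 214980915

214980915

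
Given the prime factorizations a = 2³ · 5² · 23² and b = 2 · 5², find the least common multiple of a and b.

105800

max exponent per prime: 2³ · 5² · 23² = 105800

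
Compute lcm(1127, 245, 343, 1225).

1127 = 7² · 23; 245 = 5 · 7²; 343 = 7³; 1225 = 5² · 7²
lcm takes max exponent of each prime: 5² · 7³ · 23 = 197225

197225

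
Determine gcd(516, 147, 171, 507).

gcd(516, 147): 516 = 3·147 + 75; 147 = 1·75 + 72; 75 = 1·72 + 3; 72 = 24·3 + 0 → 3
gcd(3, 171): 171 = 57·3 + 0 → 3
gcd(3, 507): 507 = 169·3 + 0 → 3

3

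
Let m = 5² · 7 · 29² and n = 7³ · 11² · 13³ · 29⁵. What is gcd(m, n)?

min exponent per shared prime: 7 · 29² = 5887

5887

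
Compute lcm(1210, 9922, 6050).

248050

lcm(1210, 9922) = 1210·9922/gcd = 12005620/242 = 49610
lcm(49610, 6050) = 49610·6050/gcd = 300140500/1210 = 248050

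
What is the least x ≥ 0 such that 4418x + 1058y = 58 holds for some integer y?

6

Reduce mod 1058: 4418x ≡ 58 (mod 1058). With g = gcd(4418, 1058) = 2 dividing 58, divide through: 2209x ≡ 29 (mod 529).
Since gcd(2209, 529) = 1, x ≡ 29·(2209)⁻¹ ≡ 6 (mod 529). Smallest non-negative: 6.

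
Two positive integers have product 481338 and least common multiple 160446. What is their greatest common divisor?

From gcd × lcm = ab: gcd = 481338 / 160446 = 3.

3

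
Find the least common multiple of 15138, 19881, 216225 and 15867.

1416380455740150

15138 = 2 · 3² · 29²; 19881 = 3² · 47²; 216225 = 3² · 5² · 31²; 15867 = 3² · 41 · 43
lcm takes max exponent of each prime: 2 · 3² · 5² · 29² · 31² · 41 · 43 · 47² = 1416380455740150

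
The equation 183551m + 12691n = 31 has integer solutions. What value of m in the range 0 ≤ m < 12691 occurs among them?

9806

Euclid: 183551 = 14·12691 + 5877; 12691 = 2·5877 + 937; 5877 = 6·937 + 255; 937 = 3·255 + 172; 255 = 1·172 + 83; 172 = 2·83 + 6; 83 = 13·6 + 5; 6 = 1·5 + 1; 5 = 5·1 + 0 → gcd = 1; 31 = 1·31.
Back-substitution yields 183551·(-2140) + 12691·(30951) = 1, so one solution is m = -2140·31 = -66340, n = 30951·31 = 959481.
Solutions in m differ by 12691/1 = 12691; the one in [0, 12691) is -66340 mod 12691 = 9806.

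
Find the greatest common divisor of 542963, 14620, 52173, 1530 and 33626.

17

gcd(542963, 14620): 542963 = 37·14620 + 2023; 14620 = 7·2023 + 459; 2023 = 4·459 + 187; 459 = 2·187 + 85; 187 = 2·85 + 17; 85 = 5·17 + 0 → 17
gcd(17, 52173): 52173 = 3069·17 + 0 → 17
gcd(17, 1530): 1530 = 90·17 + 0 → 17
gcd(17, 33626): 33626 = 1978·17 + 0 → 17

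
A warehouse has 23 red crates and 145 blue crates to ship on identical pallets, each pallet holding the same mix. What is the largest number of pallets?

23 = 23
145 = 5 · 29
Common: 1 = 1

1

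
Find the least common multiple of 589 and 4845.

150195

589 = 19 · 31; 4845 = 3 · 5 · 17 · 19
max exponents: 3 · 5 · 17 · 19 · 31 = 150195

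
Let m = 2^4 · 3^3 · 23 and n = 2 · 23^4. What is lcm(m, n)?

120891312

max exponent per prime: 2^4 · 3^3 · 23^4 = 120891312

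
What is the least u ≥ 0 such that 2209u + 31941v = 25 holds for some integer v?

Euclid: 31941 = 14·2209 + 1015; 2209 = 2·1015 + 179; 1015 = 5·179 + 120; 179 = 1·120 + 59; 120 = 2·59 + 2; 59 = 29·2 + 1; 2 = 2·1 + 0 → gcd = 1; 25 = 1·25.
Back-substitution yields 2209·(15703) + 31941·(-1086) = 1, so one solution is u = 15703·25 = 392575, v = -1086·25 = -27150.
Solutions in u differ by 31941/1 = 31941; the one in [0, 31941) is 392575 mod 31941 = 9283.

9283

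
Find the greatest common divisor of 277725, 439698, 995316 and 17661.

21

277725 = 3 · 5² · 7 · 23²; 439698 = 2 · 3 · 7 · 19² · 29; 995316 = 2² · 3 · 7 · 17² · 41; 17661 = 3 · 7 · 29²
gcd takes min exponent of each prime: 3 · 7 = 21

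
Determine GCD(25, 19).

Euclid: 25 = 1·19 + 6; 19 = 3·6 + 1; 6 = 6·1 + 0. Last nonzero remainder: 1.

1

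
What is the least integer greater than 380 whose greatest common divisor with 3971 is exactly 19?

399

Multiples of 19 above 380: 19·21, 19·22, … . Need the cofactor coprime to 3971/19 = 209.
Checking s = 21, 22, … the first with gcd(s, 209) = 1 is s = 21, giving 399.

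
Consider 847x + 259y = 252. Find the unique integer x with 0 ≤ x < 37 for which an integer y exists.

11

Euclid: 847 = 3·259 + 70; 259 = 3·70 + 49; 70 = 1·49 + 21; 49 = 2·21 + 7; 21 = 3·7 + 0 → gcd = 7; 252 = 7·36.
Back-substitution yields 847·(-11) + 259·(36) = 7, so one solution is x = -11·36 = -396, y = 36·36 = 1296.
Solutions in x differ by 259/7 = 37; the one in [0, 37) is -396 mod 37 = 11.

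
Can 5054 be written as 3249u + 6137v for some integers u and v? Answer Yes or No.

gcd(3249, 6137): 6137 = 1·3249 + 2888; 3249 = 1·2888 + 361; 2888 = 8·361 + 0 → 361
361 divides 5054, so a solution exists.

Yes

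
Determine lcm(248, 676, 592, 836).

648210992

lcm(248, 676) = 248·676/gcd = 167648/4 = 41912
lcm(41912, 592) = 41912·592/gcd = 24811904/8 = 3101488
lcm(3101488, 836) = 3101488·836/gcd = 2592843968/4 = 648210992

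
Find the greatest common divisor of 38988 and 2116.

Euclid: 38988 = 18·2116 + 900; 2116 = 2·900 + 316; 900 = 2·316 + 268; 316 = 1·268 + 48; 268 = 5·48 + 28; 48 = 1·28 + 20; 28 = 1·20 + 8; 20 = 2·8 + 4; 8 = 2·4 + 0. Last nonzero remainder: 4.

4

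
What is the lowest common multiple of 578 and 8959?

17918

578 = 2 · 17²; 8959 = 17² · 31
max exponents: 2 · 17² · 31 = 17918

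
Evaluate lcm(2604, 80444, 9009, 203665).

653004572220

2604 = 2² · 3 · 7 · 31; 80444 = 2² · 7 · 13² · 17; 9009 = 3² · 7 · 11 · 13; 203665 = 5 · 7 · 11 · 23²
lcm takes max exponent of each prime: 2² · 3² · 5 · 7 · 11 · 13² · 17 · 23² · 31 = 653004572220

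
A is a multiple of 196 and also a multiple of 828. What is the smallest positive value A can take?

196 = 2² · 7²; 828 = 2² · 3² · 23
max exponents: 2² · 3² · 7² · 23 = 40572

40572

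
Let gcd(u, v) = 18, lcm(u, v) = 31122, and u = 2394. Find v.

234

u·v = gcd·lcm = 18·31122 = 560196, so v = 560196/2394 = 234.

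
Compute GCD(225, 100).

25

225 = 3² · 5²
100 = 2² · 5²
Common: 5² = 25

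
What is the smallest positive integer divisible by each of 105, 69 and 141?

113505

105 = 3 · 5 · 7; 69 = 3 · 23; 141 = 3 · 47
lcm takes max exponent of each prime: 3 · 5 · 7 · 23 · 47 = 113505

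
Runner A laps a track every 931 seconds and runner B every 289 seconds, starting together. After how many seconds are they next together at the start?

269059

931 = 7² · 19; 289 = 17²
max exponents: 7² · 17² · 19 = 269059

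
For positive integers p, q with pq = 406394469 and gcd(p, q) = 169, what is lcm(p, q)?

gcd·lcm = product, so lcm = 406394469/169 = 2404701.

2404701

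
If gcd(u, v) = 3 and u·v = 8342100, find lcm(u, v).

For any two positive integers, gcd × lcm equals their product. Hence lcm = 8342100 / 3 = 2780700.

2780700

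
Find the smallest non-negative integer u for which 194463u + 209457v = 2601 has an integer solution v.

377

Euclid: 209457 = 1·194463 + 14994; 194463 = 12·14994 + 14535; 14994 = 1·14535 + 459; 14535 = 31·459 + 306; 459 = 1·306 + 153; 306 = 2·153 + 0 → gcd = 153; 2601 = 153·17.
Back-substitution yields 194463·(-461) + 209457·(428) = 153, so one solution is u = -461·17 = -7837, v = 428·17 = 7276.
Solutions in u differ by 209457/153 = 1369; the one in [0, 1369) is -7837 mod 1369 = 377.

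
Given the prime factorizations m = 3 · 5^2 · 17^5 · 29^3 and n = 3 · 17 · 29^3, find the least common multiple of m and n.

max exponent per prime: 3 · 5^2 · 17^5 · 29^3 = 2597166927975

2597166927975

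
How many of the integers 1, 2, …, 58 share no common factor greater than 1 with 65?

43

65 = 5·13. Inclusion–exclusion on these primes:
58 − ⌊58/5⌋ − ⌊58/13⌋ + ⌊58/65⌋ = 43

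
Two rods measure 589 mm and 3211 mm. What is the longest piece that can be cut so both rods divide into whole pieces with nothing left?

19

Euclid: 3211 = 5·589 + 266; 589 = 2·266 + 57; 266 = 4·57 + 38; 57 = 1·38 + 19; 38 = 2·19 + 0. Last nonzero remainder: 19.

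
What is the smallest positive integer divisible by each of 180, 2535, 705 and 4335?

180 = 2² · 3² · 5; 2535 = 3 · 5 · 13²; 705 = 3 · 5 · 47; 4335 = 3 · 5 · 17²
lcm takes max exponent of each prime: 2² · 3² · 5 · 13² · 17² · 47 = 413194860

413194860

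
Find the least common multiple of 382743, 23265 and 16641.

989390655

382743 = 3² · 23 · 43²; 23265 = 3² · 5 · 11 · 47; 16641 = 3² · 43²
lcm takes max exponent of each prime: 3² · 5 · 11 · 23 · 43² · 47 = 989390655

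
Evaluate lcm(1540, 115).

35420

gcd first: 1540 = 13·115 + 45; 115 = 2·45 + 25; 45 = 1·25 + 20; 25 = 1·20 + 5; 20 = 4·5 + 0 → gcd = 5
lcm = 1540·115/gcd = 177100/5 = 35420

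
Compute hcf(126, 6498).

126 = 2 · 3² · 7
6498 = 2 · 3² · 19²
Common: 2 · 3² = 18

18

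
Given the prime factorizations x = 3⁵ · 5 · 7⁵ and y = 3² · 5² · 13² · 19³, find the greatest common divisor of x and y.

min exponent per shared prime: 3² · 5 = 45

45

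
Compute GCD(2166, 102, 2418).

6

gcd(2166, 102): 2166 = 21·102 + 24; 102 = 4·24 + 6; 24 = 4·6 + 0 → 6
gcd(6, 2418): 2418 = 403·6 + 0 → 6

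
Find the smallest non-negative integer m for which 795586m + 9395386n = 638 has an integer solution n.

Reduce mod 9395386: 795586m ≡ 638 (mod 9395386). With g = gcd(795586, 9395386) = 22 dividing 638, divide through: 36163m ≡ 29 (mod 427063).
Since gcd(36163, 427063) = 1, m ≡ 29·(36163)⁻¹ ≡ 253772 (mod 427063). Smallest non-negative: 253772.

253772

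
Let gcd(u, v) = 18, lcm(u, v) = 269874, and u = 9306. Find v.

Using uv = gcd(u,v)·lcm(u,v) = 18·269874 = 4857732, we get v = 4857732/9306 = 522.

522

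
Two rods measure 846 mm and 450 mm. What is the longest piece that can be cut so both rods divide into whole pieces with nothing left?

18

Euclid: 846 = 1·450 + 396; 450 = 1·396 + 54; 396 = 7·54 + 18; 54 = 3·18 + 0. Last nonzero remainder: 18.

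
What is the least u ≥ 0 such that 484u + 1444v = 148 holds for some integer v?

Reduce mod 1444: 484u ≡ 148 (mod 1444). With g = gcd(484, 1444) = 4 dividing 148, divide through: 121u ≡ 37 (mod 361).
Since gcd(121, 361) = 1, u ≡ 37·(121)⁻¹ ≡ 236 (mod 361). Smallest non-negative: 236.

236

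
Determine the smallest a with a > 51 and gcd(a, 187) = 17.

68

187 = 17·11. Any a with gcd(a, 187) = 17 is a multiple of 17, say 17s, with s coprime to 11.
Need s > 51/17, so s ≥ 4. First s ≥ 4 with gcd(s, 11) = 1 is s = 4. Thus a = 17·4 = 68.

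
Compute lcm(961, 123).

118203

gcd first: 961 = 7·123 + 100; 123 = 1·100 + 23; 100 = 4·23 + 8; 23 = 2·8 + 7; 8 = 1·7 + 1; 7 = 7·1 + 0 → gcd = 1
lcm = 961·123/gcd = 118203/1 = 118203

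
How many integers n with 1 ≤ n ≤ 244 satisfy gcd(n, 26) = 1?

113

Prime factors of 26: 2, 13. Count integers ≤ 244 divisible by none of them.
By inclusion–exclusion: 244 − ⌊244/2⌋ − ⌊244/13⌋ + ⌊244/26⌋ = 113.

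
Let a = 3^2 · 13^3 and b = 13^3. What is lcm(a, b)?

19773

max exponent per prime: 3^2 · 13^3 = 19773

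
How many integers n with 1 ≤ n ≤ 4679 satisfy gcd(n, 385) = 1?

385 = 5·7·11. Inclusion–exclusion on these primes:
4679 − ⌊4679/5⌋ − ⌊4679/7⌋ − ⌊4679/11⌋ + ⌊4679/35⌋ + ⌊4679/55⌋ + ⌊4679/77⌋ − ⌊4679/385⌋ = 2917

2917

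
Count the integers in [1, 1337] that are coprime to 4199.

Prime factors of 4199: 13, 17, 19. Count integers ≤ 1337 divisible by none of them.
By inclusion–exclusion: 1337 − ⌊1337/13⌋ − ⌊1337/17⌋ − ⌊1337/19⌋ + ⌊1337/221⌋ + ⌊1337/247⌋ + ⌊1337/323⌋ − ⌊1337/4199⌋ = 1102.

1102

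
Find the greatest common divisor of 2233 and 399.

7

Euclid: 2233 = 5·399 + 238; 399 = 1·238 + 161; 238 = 1·161 + 77; 161 = 2·77 + 7; 77 = 11·7 + 0. Last nonzero remainder: 7.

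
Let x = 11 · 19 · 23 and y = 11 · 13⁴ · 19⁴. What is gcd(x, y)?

min exponent per shared prime: 11 · 19 = 209

209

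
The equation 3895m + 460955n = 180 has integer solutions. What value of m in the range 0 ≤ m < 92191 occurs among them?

gcd(3895, 460955) = 5 (Euclid: 460955 = 118·3895 + 1345; 3895 = 2·1345 + 1205; 1345 = 1·1205 + 140; 1205 = 8·140 + 85; 140 = 1·85 + 55; 85 = 1·55 + 30; 55 = 1·30 + 25; 30 = 1·25 + 5; 25 = 5·5 + 0), and 5 | 180.
Extended Euclid: 3895·(16450) + 460955·(-139) = 5. Scale by 36: m₀ = 592200.
General solution m = m₀ + 92191t; reducing mod 92191 gives m = 39054 (and n = -330).

39054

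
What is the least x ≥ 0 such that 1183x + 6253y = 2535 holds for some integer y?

gcd(1183, 6253) = 169 (Euclid: 6253 = 5·1183 + 338; 1183 = 3·338 + 169; 338 = 2·169 + 0), and 169 | 2535.
Extended Euclid: 1183·(16) + 6253·(-3) = 169. Scale by 15: x₀ = 240.
General solution x = x₀ + 37t; reducing mod 37 gives x = 18 (and y = -3).

18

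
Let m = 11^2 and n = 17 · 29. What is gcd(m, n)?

1

min exponent per shared prime: (none) = 1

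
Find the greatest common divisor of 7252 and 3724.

196

Euclid: 7252 = 1·3724 + 3528; 3724 = 1·3528 + 196; 3528 = 18·196 + 0. Last nonzero remainder: 196.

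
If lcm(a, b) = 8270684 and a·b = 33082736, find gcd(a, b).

From gcd × lcm = ab: gcd = 33082736 / 8270684 = 4.

4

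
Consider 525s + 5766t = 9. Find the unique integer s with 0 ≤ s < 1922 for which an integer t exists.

Reduce mod 5766: 525s ≡ 9 (mod 5766). With g = gcd(525, 5766) = 3 dividing 9, divide through: 175s ≡ 3 (mod 1922).
Since gcd(175, 1922) = 1, s ≡ 3·(175)⁻¹ ≡ 11 (mod 1922). Smallest non-negative: 11.

11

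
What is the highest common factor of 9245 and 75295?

5

Euclid: 75295 = 8·9245 + 1335; 9245 = 6·1335 + 1235; 1335 = 1·1235 + 100; 1235 = 12·100 + 35; 100 = 2·35 + 30; 35 = 1·30 + 5; 30 = 6·5 + 0. Last nonzero remainder: 5.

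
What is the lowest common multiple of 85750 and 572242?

85750 = 2 · 5³ · 7³; 572242 = 2 · 11 · 19 · 37²
max exponents: 2 · 5³ · 7³ · 11 · 19 · 37² = 24534875750

24534875750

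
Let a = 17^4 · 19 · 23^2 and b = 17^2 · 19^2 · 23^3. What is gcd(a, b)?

2904739

min exponent per shared prime: 17^2 · 19 · 23^2 = 2904739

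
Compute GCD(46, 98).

2

Euclid: 98 = 2·46 + 6; 46 = 7·6 + 4; 6 = 1·4 + 2; 4 = 2·2 + 0. Last nonzero remainder: 2.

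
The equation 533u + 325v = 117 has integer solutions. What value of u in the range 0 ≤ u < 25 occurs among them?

Reduce mod 325: 533u ≡ 117 (mod 325). With g = gcd(533, 325) = 13 dividing 117, divide through: 41u ≡ 9 (mod 25).
Since gcd(41, 25) = 1, u ≡ 9·(41)⁻¹ ≡ 24 (mod 25). Smallest non-negative: 24.

24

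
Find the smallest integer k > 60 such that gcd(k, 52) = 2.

62

gcd(k, 52) = 2 forces 2 | k; write k = 2s. Then gcd(2s, 2·26) = 2·gcd(s, 26), so need gcd(s, 26) = 1.
2s > 60 gives s ≥ 31. The least s ≥ 31 coprime to 26 is 31, so k = 2·31 = 62.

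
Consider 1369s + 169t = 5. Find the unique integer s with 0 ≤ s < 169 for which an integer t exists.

Reduce mod 169: 1369s ≡ 5 (mod 169). With g = gcd(1369, 169) = 1 dividing 5, divide through: 1369s ≡ 5 (mod 169).
Since gcd(1369, 169) = 1, s ≡ 5·(1369)⁻¹ ≡ 50 (mod 169). Smallest non-negative: 50.

50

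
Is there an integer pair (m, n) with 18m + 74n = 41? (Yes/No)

No

By Bézout, 18m + 74n = 41 has integer solutions iff gcd(18, 74) | 41.
Euclid: 74 = 4·18 + 2; 18 = 9·2 + 0. gcd = 2; 41 mod 2 = 1. No.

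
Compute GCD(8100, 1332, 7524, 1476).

gcd(8100, 1332): 8100 = 6·1332 + 108; 1332 = 12·108 + 36; 108 = 3·36 + 0 → 36
gcd(36, 7524): 7524 = 209·36 + 0 → 36
gcd(36, 1476): 1476 = 41·36 + 0 → 36

36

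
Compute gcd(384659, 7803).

384659 = 11³ · 17²
7803 = 3³ · 17²
Common: 17² = 289

289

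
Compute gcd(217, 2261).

Euclid: 2261 = 10·217 + 91; 217 = 2·91 + 35; 91 = 2·35 + 21; 35 = 1·21 + 14; 21 = 1·14 + 7; 14 = 2·7 + 0. Last nonzero remainder: 7.

7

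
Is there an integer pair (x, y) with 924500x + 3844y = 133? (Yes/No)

By Bézout, 924500x + 3844y = 133 has integer solutions iff gcd(924500, 3844) | 133.
Euclid: 924500 = 240·3844 + 1940; 3844 = 1·1940 + 1904; 1940 = 1·1904 + 36; 1904 = 52·36 + 32; 36 = 1·32 + 4; 32 = 8·4 + 0. gcd = 4; 133 mod 4 = 1. No.

No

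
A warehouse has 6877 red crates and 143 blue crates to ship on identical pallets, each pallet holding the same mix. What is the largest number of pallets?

Euclid: 6877 = 48·143 + 13; 143 = 11·13 + 0. Last nonzero remainder: 13.

13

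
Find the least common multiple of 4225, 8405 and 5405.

7677505225

4225 = 5² · 13²; 8405 = 5 · 41²; 5405 = 5 · 23 · 47
lcm takes max exponent of each prime: 5² · 13² · 23 · 41² · 47 = 7677505225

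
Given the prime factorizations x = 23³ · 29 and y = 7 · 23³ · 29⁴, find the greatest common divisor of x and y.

min exponent per shared prime: 23³ · 29 = 352843

352843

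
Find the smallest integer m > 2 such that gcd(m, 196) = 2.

6

Multiples of 2 above 2: 2·2, 2·3, … . Need the cofactor coprime to 196/2 = 98.
Checking s = 2, 3, … the first with gcd(s, 98) = 1 is s = 3, giving 6.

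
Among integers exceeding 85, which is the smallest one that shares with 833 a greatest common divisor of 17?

Multiples of 17 above 85: 17·6, 17·7, … . Need the cofactor coprime to 833/17 = 49.
Checking s = 6, 7, … the first with gcd(s, 49) = 1 is s = 6, giving 102.

102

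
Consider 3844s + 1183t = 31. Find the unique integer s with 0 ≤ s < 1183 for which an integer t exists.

353

gcd(3844, 1183) = 1 (Euclid: 3844 = 3·1183 + 295; 1183 = 4·295 + 3; 295 = 98·3 + 1; 3 = 3·1 + 0), and 1 | 31.
Extended Euclid: 3844·(393) + 1183·(-1277) = 1. Scale by 31: s₀ = 12183.
General solution s = s₀ + 1183k; reducing mod 1183 gives s = 353 (and t = -1147).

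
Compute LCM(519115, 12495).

519115 = 5 · 47³; 12495 = 3 · 5 · 7² · 17
max exponents: 3 · 5 · 7² · 17 · 47³ = 1297268385

1297268385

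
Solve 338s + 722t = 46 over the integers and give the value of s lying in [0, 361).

359

Euclid: 722 = 2·338 + 46; 338 = 7·46 + 16; 46 = 2·16 + 14; 16 = 1·14 + 2; 14 = 7·2 + 0 → gcd = 2; 46 = 2·23.
Back-substitution yields 338·(47) + 722·(-22) = 2, so one solution is s = 47·23 = 1081, t = -22·23 = -506.
Solutions in s differ by 722/2 = 361; the one in [0, 361) is 1081 mod 361 = 359.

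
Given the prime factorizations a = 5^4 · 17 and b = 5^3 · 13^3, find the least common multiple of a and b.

23343125

max exponent per prime: 5^4 · 13^3 · 17 = 23343125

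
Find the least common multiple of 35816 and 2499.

35816 = 2³ · 11² · 37; 2499 = 3 · 7² · 17
max exponents: 2³ · 3 · 7² · 11² · 17 · 37 = 89504184

89504184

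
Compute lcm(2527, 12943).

4672423

gcd first: 12943 = 5·2527 + 308; 2527 = 8·308 + 63; 308 = 4·63 + 56; 63 = 1·56 + 7; 56 = 8·7 + 0 → gcd = 7
lcm = 2527·12943/gcd = 32706961/7 = 4672423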